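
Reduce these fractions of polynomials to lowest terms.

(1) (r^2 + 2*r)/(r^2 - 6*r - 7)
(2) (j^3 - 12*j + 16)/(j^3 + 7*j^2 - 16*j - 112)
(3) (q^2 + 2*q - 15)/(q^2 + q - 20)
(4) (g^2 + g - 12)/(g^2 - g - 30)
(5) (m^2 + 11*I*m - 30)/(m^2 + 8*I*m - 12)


(1) = (r^2 + 2*r)/(r^2 - 6*r - 7)
(2) = (j^2 - 4*j + 4)/(j^2 + 3*j - 28)
(3) = (q - 3)/(q - 4)
(4) = (g^2 + g - 12)/(g^2 - g - 30)
(5) = (m + 5*I)/(m + 2*I)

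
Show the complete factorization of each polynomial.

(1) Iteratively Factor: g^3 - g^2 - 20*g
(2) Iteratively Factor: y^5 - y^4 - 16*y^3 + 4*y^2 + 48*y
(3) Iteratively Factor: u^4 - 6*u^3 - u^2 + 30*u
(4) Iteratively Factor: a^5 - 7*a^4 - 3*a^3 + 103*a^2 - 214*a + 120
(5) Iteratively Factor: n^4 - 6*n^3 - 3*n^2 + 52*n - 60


(1) = (g)*(g^2 - g - 20) = g*(g - 5)*(g + 4)
(2) = (y + 2)*(y^4 - 3*y^3 - 10*y^2 + 24*y) = y*(y + 2)*(y^3 - 3*y^2 - 10*y + 24) = y*(y - 4)*(y + 2)*(y^2 + y - 6) = y*(y - 4)*(y + 2)*(y + 3)*(y - 2)
(3) = (u - 3)*(u^3 - 3*u^2 - 10*u) = (u - 5)*(u - 3)*(u^2 + 2*u) = (u - 5)*(u - 3)*(u + 2)*(u)
(4) = (a - 3)*(a^4 - 4*a^3 - 15*a^2 + 58*a - 40) = (a - 3)*(a - 2)*(a^3 - 2*a^2 - 19*a + 20) = (a - 5)*(a - 3)*(a - 2)*(a^2 + 3*a - 4) = (a - 5)*(a - 3)*(a - 2)*(a - 1)*(a + 4)
(5) = (n - 5)*(n^3 - n^2 - 8*n + 12) = (n - 5)*(n + 3)*(n^2 - 4*n + 4) = (n - 5)*(n - 2)*(n + 3)*(n - 2)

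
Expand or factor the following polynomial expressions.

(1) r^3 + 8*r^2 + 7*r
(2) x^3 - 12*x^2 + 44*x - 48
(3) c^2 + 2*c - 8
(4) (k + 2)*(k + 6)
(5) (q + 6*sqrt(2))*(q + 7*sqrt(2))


(1) = r*(r + 1)*(r + 7)
(2) = (x - 6)*(x - 4)*(x - 2)
(3) = (c - 2)*(c + 4)
(4) = k^2 + 8*k + 12
(5) = q^2 + 13*sqrt(2)*q + 84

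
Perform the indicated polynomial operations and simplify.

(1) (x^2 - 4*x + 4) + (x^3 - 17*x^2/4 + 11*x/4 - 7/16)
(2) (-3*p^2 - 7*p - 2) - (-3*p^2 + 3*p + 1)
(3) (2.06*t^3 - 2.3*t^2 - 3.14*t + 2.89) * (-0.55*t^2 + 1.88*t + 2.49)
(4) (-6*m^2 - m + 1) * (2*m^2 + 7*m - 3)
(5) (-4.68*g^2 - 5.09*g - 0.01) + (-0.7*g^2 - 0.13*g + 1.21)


(1) = x^3 - 13*x^2/4 - 5*x/4 + 57/16
(2) = -10*p - 3
(3) = -1.133*t^5 + 5.1378*t^4 + 2.5324*t^3 - 13.2197*t^2 - 2.3854*t + 7.1961
(4) = -12*m^4 - 44*m^3 + 13*m^2 + 10*m - 3
(5) = -5.38*g^2 - 5.22*g + 1.2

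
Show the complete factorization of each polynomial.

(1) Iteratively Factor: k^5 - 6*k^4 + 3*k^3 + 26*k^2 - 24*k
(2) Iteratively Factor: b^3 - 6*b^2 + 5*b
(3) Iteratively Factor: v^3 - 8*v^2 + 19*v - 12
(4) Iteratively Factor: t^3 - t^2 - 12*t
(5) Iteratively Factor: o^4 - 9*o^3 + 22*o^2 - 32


(1) = (k + 2)*(k^4 - 8*k^3 + 19*k^2 - 12*k) = (k - 3)*(k + 2)*(k^3 - 5*k^2 + 4*k) = (k - 4)*(k - 3)*(k + 2)*(k^2 - k) = k*(k - 4)*(k - 3)*(k + 2)*(k - 1)
(2) = (b)*(b^2 - 6*b + 5) = b*(b - 1)*(b - 5)
(3) = (v - 4)*(v^2 - 4*v + 3) = (v - 4)*(v - 3)*(v - 1)
(4) = (t)*(t^2 - t - 12) = t*(t + 3)*(t - 4)
(5) = (o - 4)*(o^3 - 5*o^2 + 2*o + 8) = (o - 4)*(o - 2)*(o^2 - 3*o - 4) = (o - 4)*(o - 2)*(o + 1)*(o - 4)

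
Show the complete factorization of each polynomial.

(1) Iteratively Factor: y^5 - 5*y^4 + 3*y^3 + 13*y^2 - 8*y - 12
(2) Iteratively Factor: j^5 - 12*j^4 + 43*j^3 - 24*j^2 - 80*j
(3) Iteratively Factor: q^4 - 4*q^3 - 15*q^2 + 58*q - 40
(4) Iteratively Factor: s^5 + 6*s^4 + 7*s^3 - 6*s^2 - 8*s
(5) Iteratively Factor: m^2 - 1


(1) = (y + 1)*(y^4 - 6*y^3 + 9*y^2 + 4*y - 12) = (y - 3)*(y + 1)*(y^3 - 3*y^2 + 4) = (y - 3)*(y + 1)^2*(y^2 - 4*y + 4) = (y - 3)*(y - 2)*(y + 1)^2*(y - 2)
(2) = (j - 4)*(j^4 - 8*j^3 + 11*j^2 + 20*j) = (j - 4)*(j + 1)*(j^3 - 9*j^2 + 20*j) = (j - 5)*(j - 4)*(j + 1)*(j^2 - 4*j) = (j - 5)*(j - 4)^2*(j + 1)*(j)
(3) = (q - 5)*(q^3 + q^2 - 10*q + 8) = (q - 5)*(q - 2)*(q^2 + 3*q - 4) = (q - 5)*(q - 2)*(q + 4)*(q - 1)
(4) = (s)*(s^4 + 6*s^3 + 7*s^2 - 6*s - 8) = s*(s + 2)*(s^3 + 4*s^2 - s - 4) = s*(s + 2)*(s + 4)*(s^2 - 1) = s*(s - 1)*(s + 2)*(s + 4)*(s + 1)
(5) = (m - 1)*(m + 1)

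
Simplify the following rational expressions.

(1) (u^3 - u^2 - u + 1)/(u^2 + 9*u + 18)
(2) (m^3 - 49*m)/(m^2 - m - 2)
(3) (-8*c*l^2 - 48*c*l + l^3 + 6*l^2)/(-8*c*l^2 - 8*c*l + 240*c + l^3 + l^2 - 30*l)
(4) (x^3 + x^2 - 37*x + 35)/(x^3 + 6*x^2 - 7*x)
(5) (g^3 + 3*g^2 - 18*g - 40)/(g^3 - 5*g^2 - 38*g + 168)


(1) = (u^3 - u^2 - u + 1)/(u^2 + 9*u + 18)
(2) = (m^3 - 49*m)/(m^2 - m - 2)
(3) = l/(l - 5)
(4) = (x - 5)/x
(5) = (g^2 + 7*g + 10)/(g^2 - g - 42)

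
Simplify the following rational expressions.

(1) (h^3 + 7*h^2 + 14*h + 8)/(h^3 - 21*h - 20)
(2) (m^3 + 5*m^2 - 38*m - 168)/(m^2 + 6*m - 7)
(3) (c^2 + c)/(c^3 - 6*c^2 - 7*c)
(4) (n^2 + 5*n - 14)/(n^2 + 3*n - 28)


(1) = (h + 2)/(h - 5)
(2) = (m^2 - 2*m - 24)/(m - 1)
(3) = 1/(c - 7)
(4) = (n - 2)/(n - 4)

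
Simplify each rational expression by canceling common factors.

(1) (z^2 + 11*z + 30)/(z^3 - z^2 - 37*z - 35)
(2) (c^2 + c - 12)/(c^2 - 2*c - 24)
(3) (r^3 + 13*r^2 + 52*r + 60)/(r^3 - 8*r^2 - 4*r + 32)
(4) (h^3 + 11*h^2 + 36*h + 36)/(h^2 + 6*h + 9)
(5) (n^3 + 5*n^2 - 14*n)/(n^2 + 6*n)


(1) = (z + 6)/(z^2 - 6*z - 7)
(2) = (c - 3)/(c - 6)
(3) = (r^2 + 11*r + 30)/(r^2 - 10*r + 16)
(4) = (h^2 + 8*h + 12)/(h + 3)
(5) = (n^2 + 5*n - 14)/(n + 6)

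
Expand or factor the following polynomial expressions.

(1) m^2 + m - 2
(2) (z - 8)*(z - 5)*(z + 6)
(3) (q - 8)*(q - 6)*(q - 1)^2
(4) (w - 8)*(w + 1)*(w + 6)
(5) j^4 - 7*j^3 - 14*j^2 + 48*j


(1) = (m - 1)*(m + 2)
(2) = z^3 - 7*z^2 - 38*z + 240
(3) = q^4 - 16*q^3 + 77*q^2 - 110*q + 48
(4) = w^3 - w^2 - 50*w - 48
(5) = j*(j - 8)*(j - 2)*(j + 3)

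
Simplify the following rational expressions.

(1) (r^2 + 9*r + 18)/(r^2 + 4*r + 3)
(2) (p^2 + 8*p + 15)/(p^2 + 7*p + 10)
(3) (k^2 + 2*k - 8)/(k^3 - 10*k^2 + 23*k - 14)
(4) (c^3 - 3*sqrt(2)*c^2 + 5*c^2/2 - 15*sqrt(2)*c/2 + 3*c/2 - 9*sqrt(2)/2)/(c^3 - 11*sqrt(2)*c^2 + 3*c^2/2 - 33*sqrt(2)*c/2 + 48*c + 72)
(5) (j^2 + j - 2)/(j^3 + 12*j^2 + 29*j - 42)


(1) = (r + 6)/(r + 1)
(2) = (p + 3)/(p + 2)
(3) = (k + 4)/(k^2 - 8*k + 7)
(4) = (4*c + 4)/(4*c - 32*sqrt(2))
(5) = (j + 2)/(j^2 + 13*j + 42)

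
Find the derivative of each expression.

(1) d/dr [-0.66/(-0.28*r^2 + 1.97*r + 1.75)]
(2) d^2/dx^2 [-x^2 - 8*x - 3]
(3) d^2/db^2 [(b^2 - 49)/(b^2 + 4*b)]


(1) = (1.3002 - 0.3696*r)/(-0.28*r^2 + 1.97*r + 1.75)^2
(2) = -2
(3) = 2*(-4*b^3 - 147*b^2 - 588*b - 784)/(b^3*(b^3 + 12*b^2 + 48*b + 64))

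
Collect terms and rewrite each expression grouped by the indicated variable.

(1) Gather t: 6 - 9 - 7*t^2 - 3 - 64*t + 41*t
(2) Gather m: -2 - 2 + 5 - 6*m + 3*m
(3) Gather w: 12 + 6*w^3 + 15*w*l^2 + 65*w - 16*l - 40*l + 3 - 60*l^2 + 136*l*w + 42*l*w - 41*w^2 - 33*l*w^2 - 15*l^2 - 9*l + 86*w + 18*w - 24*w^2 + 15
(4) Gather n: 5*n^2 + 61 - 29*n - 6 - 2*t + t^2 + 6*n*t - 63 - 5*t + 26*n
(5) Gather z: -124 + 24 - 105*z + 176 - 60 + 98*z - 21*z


(1) = -7*t^2 - 23*t - 6
(2) = 1 - 3*m
(3) = -75*l^2 - 65*l + 6*w^3 + w^2*(-33*l - 65) + w*(15*l^2 + 178*l + 169) + 30
(4) = 5*n^2 + n*(6*t - 3) + t^2 - 7*t - 8
(5) = 16 - 28*z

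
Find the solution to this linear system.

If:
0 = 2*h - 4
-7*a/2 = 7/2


Then:
a = -1
h = 2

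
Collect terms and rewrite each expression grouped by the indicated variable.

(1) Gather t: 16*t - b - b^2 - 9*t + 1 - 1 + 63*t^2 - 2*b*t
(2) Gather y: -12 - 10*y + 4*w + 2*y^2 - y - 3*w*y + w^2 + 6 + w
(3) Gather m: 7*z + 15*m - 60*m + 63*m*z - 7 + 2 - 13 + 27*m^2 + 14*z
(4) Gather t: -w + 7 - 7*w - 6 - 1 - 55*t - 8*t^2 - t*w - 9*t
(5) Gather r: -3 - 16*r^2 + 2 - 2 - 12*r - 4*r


(1) = -b^2 - b + 63*t^2 + t*(7 - 2*b)
(2) = w^2 + 5*w + 2*y^2 + y*(-3*w - 11) - 6
(3) = 27*m^2 + m*(63*z - 45) + 21*z - 18
(4) = -8*t^2 + t*(-w - 64) - 8*w
(5) = -16*r^2 - 16*r - 3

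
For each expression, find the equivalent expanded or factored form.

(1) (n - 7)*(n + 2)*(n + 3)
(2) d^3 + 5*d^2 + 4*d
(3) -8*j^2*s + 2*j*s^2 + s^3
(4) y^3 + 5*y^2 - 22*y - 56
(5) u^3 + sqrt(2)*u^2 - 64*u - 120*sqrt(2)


(1) = n^3 - 2*n^2 - 29*n - 42
(2) = d*(d + 1)*(d + 4)
(3) = s*(-2*j + s)*(4*j + s)
(4) = (y - 4)*(y + 2)*(y + 7)
(5) = (u - 6*sqrt(2))*(u + 2*sqrt(2))*(u + 5*sqrt(2))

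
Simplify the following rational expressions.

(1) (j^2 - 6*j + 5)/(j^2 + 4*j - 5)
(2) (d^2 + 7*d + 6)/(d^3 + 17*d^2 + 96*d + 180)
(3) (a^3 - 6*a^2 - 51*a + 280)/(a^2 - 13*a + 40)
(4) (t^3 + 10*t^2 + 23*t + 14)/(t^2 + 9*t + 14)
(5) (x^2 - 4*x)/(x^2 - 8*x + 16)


(1) = (j - 5)/(j + 5)
(2) = (d + 1)/(d^2 + 11*d + 30)
(3) = a + 7
(4) = t + 1
(5) = x/(x - 4)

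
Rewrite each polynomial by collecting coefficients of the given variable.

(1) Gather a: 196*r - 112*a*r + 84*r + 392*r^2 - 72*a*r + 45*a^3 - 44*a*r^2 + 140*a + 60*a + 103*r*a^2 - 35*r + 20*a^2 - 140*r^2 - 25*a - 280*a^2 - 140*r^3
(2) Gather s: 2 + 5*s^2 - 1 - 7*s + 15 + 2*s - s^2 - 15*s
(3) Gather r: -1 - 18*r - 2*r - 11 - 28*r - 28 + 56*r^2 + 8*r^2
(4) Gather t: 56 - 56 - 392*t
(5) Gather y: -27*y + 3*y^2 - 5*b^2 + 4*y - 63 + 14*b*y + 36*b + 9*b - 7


(1) = 45*a^3 + a^2*(103*r - 260) + a*(-44*r^2 - 184*r + 175) - 140*r^3 + 252*r^2 + 245*r
(2) = 4*s^2 - 20*s + 16
(3) = 64*r^2 - 48*r - 40
(4) = -392*t
(5) = -5*b^2 + 45*b + 3*y^2 + y*(14*b - 23) - 70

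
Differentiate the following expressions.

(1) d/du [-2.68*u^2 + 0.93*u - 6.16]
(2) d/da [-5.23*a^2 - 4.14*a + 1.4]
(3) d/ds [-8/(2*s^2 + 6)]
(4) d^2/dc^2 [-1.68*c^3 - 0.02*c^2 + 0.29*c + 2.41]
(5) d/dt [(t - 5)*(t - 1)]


(1) = 0.93 - 5.36*u
(2) = -10.46*a - 4.14
(3) = 8*s/(s^2 + 3)^2
(4) = -10.08*c - 0.04
(5) = 2*t - 6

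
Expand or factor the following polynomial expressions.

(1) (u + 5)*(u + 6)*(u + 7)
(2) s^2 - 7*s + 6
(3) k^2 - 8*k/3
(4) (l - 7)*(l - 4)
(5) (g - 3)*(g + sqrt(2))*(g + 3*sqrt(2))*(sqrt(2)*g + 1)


(1) = u^3 + 18*u^2 + 107*u + 210
(2) = (s - 6)*(s - 1)
(3) = k*(k - 8/3)
(4) = l^2 - 11*l + 28
(5) = sqrt(2)*g^4 - 3*sqrt(2)*g^3 + 9*g^3 - 27*g^2 + 10*sqrt(2)*g^2 - 30*sqrt(2)*g + 6*g - 18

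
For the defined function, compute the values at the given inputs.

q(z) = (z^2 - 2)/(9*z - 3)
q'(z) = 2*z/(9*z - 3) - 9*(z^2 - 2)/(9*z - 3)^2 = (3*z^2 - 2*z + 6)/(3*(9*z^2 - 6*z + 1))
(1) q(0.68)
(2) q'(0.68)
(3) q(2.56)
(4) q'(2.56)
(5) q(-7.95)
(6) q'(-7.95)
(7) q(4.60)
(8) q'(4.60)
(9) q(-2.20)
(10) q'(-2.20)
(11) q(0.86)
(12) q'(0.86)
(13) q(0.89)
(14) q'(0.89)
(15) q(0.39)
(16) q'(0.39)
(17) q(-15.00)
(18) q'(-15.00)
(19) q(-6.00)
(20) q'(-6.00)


(1) = -0.49
(2) = 1.86
(3) = 0.23
(4) = 0.15
(5) = -0.82
(6) = 0.11
(7) = 0.50
(8) = 0.12
(9) = -0.12
(10) = 0.14
(11) = -0.27
(12) = 0.87
(13) = -0.24
(14) = 0.79
(15) = -3.62
(16) = 65.47
(17) = -1.62
(18) = 0.11
(19) = -0.60
(20) = 0.12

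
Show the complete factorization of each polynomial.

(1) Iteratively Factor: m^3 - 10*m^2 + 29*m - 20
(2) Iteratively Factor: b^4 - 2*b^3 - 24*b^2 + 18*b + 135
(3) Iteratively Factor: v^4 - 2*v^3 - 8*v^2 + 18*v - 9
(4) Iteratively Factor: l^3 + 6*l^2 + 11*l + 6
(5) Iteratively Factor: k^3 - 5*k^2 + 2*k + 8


(1) = (m - 4)*(m^2 - 6*m + 5) = (m - 4)*(m - 1)*(m - 5)
(2) = (b - 5)*(b^3 + 3*b^2 - 9*b - 27) = (b - 5)*(b - 3)*(b^2 + 6*b + 9) = (b - 5)*(b - 3)*(b + 3)*(b + 3)
(3) = (v - 1)*(v^3 - v^2 - 9*v + 9) = (v - 1)*(v + 3)*(v^2 - 4*v + 3) = (v - 3)*(v - 1)*(v + 3)*(v - 1)
(4) = (l + 2)*(l^2 + 4*l + 3) = (l + 2)*(l + 3)*(l + 1)
(5) = (k + 1)*(k^2 - 6*k + 8) = (k - 4)*(k + 1)*(k - 2)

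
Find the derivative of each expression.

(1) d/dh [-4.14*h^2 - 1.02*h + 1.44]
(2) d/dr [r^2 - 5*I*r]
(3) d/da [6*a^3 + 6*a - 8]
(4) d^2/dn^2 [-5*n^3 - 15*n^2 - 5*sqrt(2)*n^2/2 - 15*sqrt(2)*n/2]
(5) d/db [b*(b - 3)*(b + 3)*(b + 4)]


(1) = -8.28*h - 1.02
(2) = 2*r - 5*I
(3) = 18*a^2 + 6
(4) = -30*n - 30 - 5*sqrt(2)
(5) = 4*b^3 + 12*b^2 - 18*b - 36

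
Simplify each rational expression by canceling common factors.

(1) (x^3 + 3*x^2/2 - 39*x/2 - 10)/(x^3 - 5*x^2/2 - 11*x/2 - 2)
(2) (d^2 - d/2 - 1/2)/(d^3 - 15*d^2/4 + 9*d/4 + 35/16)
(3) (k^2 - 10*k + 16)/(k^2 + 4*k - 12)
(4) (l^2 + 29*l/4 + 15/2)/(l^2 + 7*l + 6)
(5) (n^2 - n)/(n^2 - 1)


(1) = (x + 5)/(x + 1)
(2) = (8*d - 8)/(8*d^2 - 34*d + 35)
(3) = (k - 8)/(k + 6)
(4) = (4*l + 5)/(4*l + 4)
(5) = n/(n + 1)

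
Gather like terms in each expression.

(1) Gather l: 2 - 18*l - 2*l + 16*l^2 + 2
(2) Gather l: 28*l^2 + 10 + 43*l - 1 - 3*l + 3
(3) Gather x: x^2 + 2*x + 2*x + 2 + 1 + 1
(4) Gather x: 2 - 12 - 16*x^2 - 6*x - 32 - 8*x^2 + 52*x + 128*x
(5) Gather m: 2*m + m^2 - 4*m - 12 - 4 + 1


(1) = 16*l^2 - 20*l + 4
(2) = 28*l^2 + 40*l + 12
(3) = x^2 + 4*x + 4
(4) = -24*x^2 + 174*x - 42
(5) = m^2 - 2*m - 15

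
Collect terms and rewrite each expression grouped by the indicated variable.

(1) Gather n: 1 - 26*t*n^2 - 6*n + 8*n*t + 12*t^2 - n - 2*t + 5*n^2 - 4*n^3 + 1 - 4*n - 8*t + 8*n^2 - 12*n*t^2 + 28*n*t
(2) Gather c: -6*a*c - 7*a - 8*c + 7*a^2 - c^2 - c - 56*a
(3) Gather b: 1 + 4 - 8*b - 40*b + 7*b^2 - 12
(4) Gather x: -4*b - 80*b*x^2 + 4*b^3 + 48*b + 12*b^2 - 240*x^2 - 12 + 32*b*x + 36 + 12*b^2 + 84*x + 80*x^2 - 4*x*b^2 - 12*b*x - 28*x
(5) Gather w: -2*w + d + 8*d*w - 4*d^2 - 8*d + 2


(1) = -4*n^3 + n^2*(13 - 26*t) + n*(-12*t^2 + 36*t - 11) + 12*t^2 - 10*t + 2
(2) = 7*a^2 - 63*a - c^2 + c*(-6*a - 9)
(3) = 7*b^2 - 48*b - 7
(4) = 4*b^3 + 24*b^2 + 44*b + x^2*(-80*b - 160) + x*(-4*b^2 + 20*b + 56) + 24
(5) = -4*d^2 - 7*d + w*(8*d - 2) + 2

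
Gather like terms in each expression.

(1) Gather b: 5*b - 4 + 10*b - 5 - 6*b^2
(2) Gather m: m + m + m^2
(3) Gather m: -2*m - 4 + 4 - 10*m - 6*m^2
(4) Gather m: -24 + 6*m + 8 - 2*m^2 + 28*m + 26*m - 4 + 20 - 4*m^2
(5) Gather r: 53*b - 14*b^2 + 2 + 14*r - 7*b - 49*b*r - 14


(1) = -6*b^2 + 15*b - 9
(2) = m^2 + 2*m
(3) = -6*m^2 - 12*m
(4) = -6*m^2 + 60*m
(5) = -14*b^2 + 46*b + r*(14 - 49*b) - 12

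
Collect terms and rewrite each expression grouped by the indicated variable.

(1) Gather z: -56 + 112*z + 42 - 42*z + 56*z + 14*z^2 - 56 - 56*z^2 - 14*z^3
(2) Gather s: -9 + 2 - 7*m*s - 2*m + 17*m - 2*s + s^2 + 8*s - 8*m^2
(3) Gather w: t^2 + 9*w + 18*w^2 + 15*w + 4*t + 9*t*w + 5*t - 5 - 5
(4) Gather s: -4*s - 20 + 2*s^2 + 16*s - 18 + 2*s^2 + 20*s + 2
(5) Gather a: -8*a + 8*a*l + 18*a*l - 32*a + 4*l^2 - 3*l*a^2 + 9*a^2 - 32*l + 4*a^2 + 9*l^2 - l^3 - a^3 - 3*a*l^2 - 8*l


(1) = -14*z^3 - 42*z^2 + 126*z - 70
(2) = -8*m^2 + 15*m + s^2 + s*(6 - 7*m) - 7
(3) = t^2 + 9*t + 18*w^2 + w*(9*t + 24) - 10
(4) = 4*s^2 + 32*s - 36
(5) = -a^3 + a^2*(13 - 3*l) + a*(-3*l^2 + 26*l - 40) - l^3 + 13*l^2 - 40*l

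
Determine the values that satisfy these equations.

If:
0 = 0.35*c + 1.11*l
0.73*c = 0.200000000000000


Then:
c = 0.27
l = -0.09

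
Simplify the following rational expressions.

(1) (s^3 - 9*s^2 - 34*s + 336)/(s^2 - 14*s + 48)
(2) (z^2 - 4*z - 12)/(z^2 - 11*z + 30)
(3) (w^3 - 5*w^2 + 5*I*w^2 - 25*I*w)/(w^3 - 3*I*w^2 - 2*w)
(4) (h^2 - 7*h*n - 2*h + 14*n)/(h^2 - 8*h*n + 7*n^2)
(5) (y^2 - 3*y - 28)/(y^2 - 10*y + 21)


(1) = (s^2 - s - 42)/(s - 6)
(2) = (z + 2)/(z - 5)
(3) = (w^2 + w*(-5 + 5*I) - 25*I)/(w^2 - 3*I*w - 2)
(4) = (h - 2)/(h - n)
(5) = (y + 4)/(y - 3)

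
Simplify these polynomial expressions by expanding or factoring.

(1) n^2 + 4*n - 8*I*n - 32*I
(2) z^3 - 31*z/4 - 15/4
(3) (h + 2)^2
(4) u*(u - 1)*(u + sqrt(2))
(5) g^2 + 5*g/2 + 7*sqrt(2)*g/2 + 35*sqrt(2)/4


(1) = (n + 4)*(n - 8*I)
(2) = (z - 3)*(z + 1/2)*(z + 5/2)
(3) = h^2 + 4*h + 4
(4) = u^3 - u^2 + sqrt(2)*u^2 - sqrt(2)*u
(5) = (g + 5/2)*(g + 7*sqrt(2)/2)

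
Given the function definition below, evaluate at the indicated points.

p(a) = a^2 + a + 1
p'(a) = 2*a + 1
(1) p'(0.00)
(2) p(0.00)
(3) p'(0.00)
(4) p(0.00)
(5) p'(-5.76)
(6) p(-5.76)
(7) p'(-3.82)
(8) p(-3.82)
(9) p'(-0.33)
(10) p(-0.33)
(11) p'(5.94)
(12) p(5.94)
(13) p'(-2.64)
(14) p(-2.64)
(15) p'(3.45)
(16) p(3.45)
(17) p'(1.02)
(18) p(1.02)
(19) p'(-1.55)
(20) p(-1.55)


(1) = 1.00
(2) = 1.00
(3) = 1.00
(4) = 1.00
(5) = -10.52
(6) = 28.42
(7) = -6.64
(8) = 11.77
(9) = 0.34
(10) = 0.78
(11) = 12.88
(12) = 42.22
(13) = -4.28
(14) = 5.33
(15) = 7.90
(16) = 16.35
(17) = 3.04
(18) = 3.06
(19) = -2.10
(20) = 1.85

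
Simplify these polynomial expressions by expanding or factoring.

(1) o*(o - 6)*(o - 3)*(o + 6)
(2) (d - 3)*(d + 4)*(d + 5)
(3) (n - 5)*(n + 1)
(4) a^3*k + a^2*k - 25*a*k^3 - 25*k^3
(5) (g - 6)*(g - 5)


(1) = o^4 - 3*o^3 - 36*o^2 + 108*o
(2) = d^3 + 6*d^2 - 7*d - 60
(3) = n^2 - 4*n - 5
(4) = (a - 5*k)*(a + 5*k)*(a*k + k)
(5) = g^2 - 11*g + 30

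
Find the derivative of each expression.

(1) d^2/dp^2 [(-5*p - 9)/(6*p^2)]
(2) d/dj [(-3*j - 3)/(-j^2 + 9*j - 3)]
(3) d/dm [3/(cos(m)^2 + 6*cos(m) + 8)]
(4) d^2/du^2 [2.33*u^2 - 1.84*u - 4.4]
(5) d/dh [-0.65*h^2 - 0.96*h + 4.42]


(1) = (-5*p - 27)/(3*p^4)
(2) = 3*(-j^2 - 2*j + 12)/(j^4 - 18*j^3 + 87*j^2 - 54*j + 9)
(3) = 6*(cos(m) + 3)*sin(m)/(cos(m)^2 + 6*cos(m) + 8)^2
(4) = 4.66000000000000
(5) = -1.3*h - 0.96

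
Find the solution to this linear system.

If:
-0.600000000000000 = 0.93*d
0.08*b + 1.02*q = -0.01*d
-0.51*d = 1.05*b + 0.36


Then:
b = -0.03
d = -0.65
q = 0.01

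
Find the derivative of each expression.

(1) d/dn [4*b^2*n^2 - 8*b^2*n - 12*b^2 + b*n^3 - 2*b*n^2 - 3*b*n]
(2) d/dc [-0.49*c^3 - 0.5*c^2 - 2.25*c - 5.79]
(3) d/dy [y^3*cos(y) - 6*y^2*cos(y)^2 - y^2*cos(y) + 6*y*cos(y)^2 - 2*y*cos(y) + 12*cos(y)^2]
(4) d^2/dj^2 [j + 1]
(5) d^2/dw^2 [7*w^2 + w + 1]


(1) = b*(8*b*n - 8*b + 3*n^2 - 4*n - 3)
(2) = -1.47*c^2 - 1.0*c - 2.25
(3) = -y^3*sin(y) + y^2*sin(y) + 6*y^2*sin(2*y) + 3*y^2*cos(y) - 6*sqrt(2)*y*sin(2*y + pi/4) - 2*sqrt(2)*y*cos(y + pi/4) - 6*y - 12*sin(2*y) - 2*cos(y) + 3*cos(2*y) + 3
(4) = 0
(5) = 14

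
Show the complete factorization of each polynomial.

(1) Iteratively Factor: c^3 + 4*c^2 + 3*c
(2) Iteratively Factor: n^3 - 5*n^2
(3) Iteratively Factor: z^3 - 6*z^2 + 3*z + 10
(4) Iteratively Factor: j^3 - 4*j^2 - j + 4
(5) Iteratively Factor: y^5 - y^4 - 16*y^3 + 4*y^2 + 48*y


(1) = (c + 3)*(c^2 + c) = c*(c + 3)*(c + 1)
(2) = (n)*(n^2 - 5*n) = n*(n - 5)*(n)
(3) = (z - 5)*(z^2 - z - 2) = (z - 5)*(z - 2)*(z + 1)
(4) = (j - 4)*(j^2 - 1) = (j - 4)*(j - 1)*(j + 1)
(5) = (y - 4)*(y^4 + 3*y^3 - 4*y^2 - 12*y) = y*(y - 4)*(y^3 + 3*y^2 - 4*y - 12) = y*(y - 4)*(y + 3)*(y^2 - 4) = y*(y - 4)*(y + 2)*(y + 3)*(y - 2)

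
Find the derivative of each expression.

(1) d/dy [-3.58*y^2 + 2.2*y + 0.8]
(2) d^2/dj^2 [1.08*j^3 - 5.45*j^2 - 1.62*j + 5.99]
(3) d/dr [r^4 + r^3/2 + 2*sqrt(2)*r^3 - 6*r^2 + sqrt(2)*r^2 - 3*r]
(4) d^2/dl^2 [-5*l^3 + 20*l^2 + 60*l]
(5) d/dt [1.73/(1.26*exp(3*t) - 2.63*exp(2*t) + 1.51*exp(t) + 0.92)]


(1) = 2.2 - 7.16*y
(2) = 6.48*j - 10.9
(3) = 4*r^3 + 3*r^2/2 + 6*sqrt(2)*r^2 - 12*r + 2*sqrt(2)*r - 3
(4) = 40 - 30*l
(5) = (-6.5394*exp(2*t) + 9.0998*exp(t) - 2.6123)*exp(t)/(1.26*exp(3*t) - 2.63*exp(2*t) + 1.51*exp(t) + 0.92)^2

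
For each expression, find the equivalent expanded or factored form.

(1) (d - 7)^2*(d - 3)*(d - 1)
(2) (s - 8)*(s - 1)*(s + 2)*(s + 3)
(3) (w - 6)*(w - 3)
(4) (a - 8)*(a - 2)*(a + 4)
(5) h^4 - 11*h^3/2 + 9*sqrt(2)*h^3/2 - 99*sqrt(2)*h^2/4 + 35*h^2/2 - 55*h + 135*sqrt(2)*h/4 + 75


(1) = d^4 - 18*d^3 + 108*d^2 - 238*d + 147
(2) = s^4 - 4*s^3 - 31*s^2 - 14*s + 48
(3) = w^2 - 9*w + 18
(4) = a^3 - 6*a^2 - 24*a + 64
(5) = (h - 3)*(h - 5/2)*(h + 2*sqrt(2))*(h + 5*sqrt(2)/2)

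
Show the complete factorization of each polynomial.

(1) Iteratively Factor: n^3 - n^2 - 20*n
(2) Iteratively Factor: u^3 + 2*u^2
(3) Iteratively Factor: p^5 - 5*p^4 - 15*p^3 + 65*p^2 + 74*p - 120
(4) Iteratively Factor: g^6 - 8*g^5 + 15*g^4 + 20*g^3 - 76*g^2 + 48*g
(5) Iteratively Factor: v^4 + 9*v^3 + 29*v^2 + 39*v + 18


(1) = (n)*(n^2 - n - 20) = n*(n - 5)*(n + 4)
(2) = (u)*(u^2 + 2*u) = u^2*(u + 2)
(3) = (p + 2)*(p^4 - 7*p^3 - p^2 + 67*p - 60) = (p - 1)*(p + 2)*(p^3 - 6*p^2 - 7*p + 60) = (p - 5)*(p - 1)*(p + 2)*(p^2 - p - 12) = (p - 5)*(p - 4)*(p - 1)*(p + 2)*(p + 3)
(4) = (g - 3)*(g^5 - 5*g^4 + 20*g^2 - 16*g) = (g - 3)*(g + 2)*(g^4 - 7*g^3 + 14*g^2 - 8*g) = g*(g - 3)*(g + 2)*(g^3 - 7*g^2 + 14*g - 8) = g*(g - 4)*(g - 3)*(g + 2)*(g^2 - 3*g + 2) = g*(g - 4)*(g - 3)*(g - 2)*(g + 2)*(g - 1)
(5) = (v + 1)*(v^3 + 8*v^2 + 21*v + 18) = (v + 1)*(v + 2)*(v^2 + 6*v + 9) = (v + 1)*(v + 2)*(v + 3)*(v + 3)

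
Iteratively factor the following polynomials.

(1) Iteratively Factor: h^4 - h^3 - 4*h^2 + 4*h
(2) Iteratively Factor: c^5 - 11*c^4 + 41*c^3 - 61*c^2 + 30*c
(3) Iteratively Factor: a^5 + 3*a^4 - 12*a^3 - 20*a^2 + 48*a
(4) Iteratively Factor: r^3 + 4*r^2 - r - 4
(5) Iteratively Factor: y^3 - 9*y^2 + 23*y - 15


(1) = (h)*(h^3 - h^2 - 4*h + 4) = h*(h + 2)*(h^2 - 3*h + 2) = h*(h - 1)*(h + 2)*(h - 2)
(2) = (c)*(c^4 - 11*c^3 + 41*c^2 - 61*c + 30) = c*(c - 3)*(c^3 - 8*c^2 + 17*c - 10) = c*(c - 3)*(c - 2)*(c^2 - 6*c + 5) = c*(c - 5)*(c - 3)*(c - 2)*(c - 1)
(3) = (a + 4)*(a^4 - a^3 - 8*a^2 + 12*a) = (a + 3)*(a + 4)*(a^3 - 4*a^2 + 4*a) = (a - 2)*(a + 3)*(a + 4)*(a^2 - 2*a) = a*(a - 2)*(a + 3)*(a + 4)*(a - 2)
(4) = (r + 1)*(r^2 + 3*r - 4) = (r + 1)*(r + 4)*(r - 1)
(5) = (y - 5)*(y^2 - 4*y + 3) = (y - 5)*(y - 1)*(y - 3)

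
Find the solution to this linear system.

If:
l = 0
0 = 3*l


Then:
l = 0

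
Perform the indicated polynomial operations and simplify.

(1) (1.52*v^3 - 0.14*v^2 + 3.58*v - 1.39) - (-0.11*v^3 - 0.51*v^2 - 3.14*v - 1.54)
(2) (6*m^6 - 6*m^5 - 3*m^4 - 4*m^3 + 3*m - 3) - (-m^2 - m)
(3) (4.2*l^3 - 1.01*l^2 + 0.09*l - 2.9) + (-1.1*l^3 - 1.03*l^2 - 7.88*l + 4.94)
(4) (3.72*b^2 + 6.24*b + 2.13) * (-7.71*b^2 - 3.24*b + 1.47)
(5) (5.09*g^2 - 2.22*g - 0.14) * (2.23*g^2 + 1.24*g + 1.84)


(1) = 1.63*v^3 + 0.37*v^2 + 6.72*v + 0.15
(2) = 6*m^6 - 6*m^5 - 3*m^4 - 4*m^3 + m^2 + 4*m - 3
(3) = 3.1*l^3 - 2.04*l^2 - 7.79*l + 2.04
(4) = -28.6812*b^4 - 60.1632*b^3 - 31.1715*b^2 + 2.2716*b + 3.1311
(5) = 11.3507*g^4 + 1.361*g^3 + 6.3006*g^2 - 4.2584*g - 0.2576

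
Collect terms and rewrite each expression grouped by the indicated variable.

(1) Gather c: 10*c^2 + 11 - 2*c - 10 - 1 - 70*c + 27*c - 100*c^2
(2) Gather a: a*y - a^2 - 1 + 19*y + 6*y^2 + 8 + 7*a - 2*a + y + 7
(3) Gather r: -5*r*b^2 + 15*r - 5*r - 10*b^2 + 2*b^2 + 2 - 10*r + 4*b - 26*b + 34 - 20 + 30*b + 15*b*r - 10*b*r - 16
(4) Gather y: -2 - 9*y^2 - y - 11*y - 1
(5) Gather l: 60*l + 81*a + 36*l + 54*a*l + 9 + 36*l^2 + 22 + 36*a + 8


(1) = -90*c^2 - 45*c
(2) = -a^2 + a*(y + 5) + 6*y^2 + 20*y + 14
(3) = -8*b^2 + 8*b + r*(-5*b^2 + 5*b)
(4) = -9*y^2 - 12*y - 3
(5) = 117*a + 36*l^2 + l*(54*a + 96) + 39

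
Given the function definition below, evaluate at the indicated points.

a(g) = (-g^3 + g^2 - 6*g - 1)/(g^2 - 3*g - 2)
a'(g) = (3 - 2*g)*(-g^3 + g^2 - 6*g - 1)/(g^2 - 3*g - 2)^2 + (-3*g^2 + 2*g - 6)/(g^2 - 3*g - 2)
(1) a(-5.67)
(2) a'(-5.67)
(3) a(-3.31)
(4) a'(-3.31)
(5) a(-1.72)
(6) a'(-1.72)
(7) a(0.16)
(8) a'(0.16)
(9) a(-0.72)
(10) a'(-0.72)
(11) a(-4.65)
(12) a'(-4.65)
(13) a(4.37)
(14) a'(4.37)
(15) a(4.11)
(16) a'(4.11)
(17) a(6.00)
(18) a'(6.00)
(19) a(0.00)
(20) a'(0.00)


(1) = 5.25
(2) = -0.82
(3) = 3.50
(4) = -0.63
(5) = 2.84
(6) = -0.01
(7) = 0.79
(8) = 1.48
(9) = 6.21
(10) = 27.37
(11) = 4.44
(12) = -0.76
(13) = -22.97
(14) = 19.39
(15) = -30.52
(16) = 43.27
(17) = -13.56
(18) = 1.25
(19) = 0.50
(20) = 2.25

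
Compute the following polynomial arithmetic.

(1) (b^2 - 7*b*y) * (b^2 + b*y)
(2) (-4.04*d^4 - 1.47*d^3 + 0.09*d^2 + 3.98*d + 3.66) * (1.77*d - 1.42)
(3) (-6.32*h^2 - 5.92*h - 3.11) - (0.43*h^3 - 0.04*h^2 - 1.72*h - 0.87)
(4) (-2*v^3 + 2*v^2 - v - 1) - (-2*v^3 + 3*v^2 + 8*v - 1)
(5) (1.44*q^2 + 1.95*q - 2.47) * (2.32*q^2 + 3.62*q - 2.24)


(1) = b^4 - 6*b^3*y - 7*b^2*y^2
(2) = -7.1508*d^5 + 3.1349*d^4 + 2.2467*d^3 + 6.9168*d^2 + 0.8266*d - 5.1972
(3) = -0.43*h^3 - 6.28*h^2 - 4.2*h - 2.24
(4) = -v^2 - 9*v
(5) = 3.3408*q^4 + 9.7368*q^3 - 1.897*q^2 - 13.3094*q + 5.5328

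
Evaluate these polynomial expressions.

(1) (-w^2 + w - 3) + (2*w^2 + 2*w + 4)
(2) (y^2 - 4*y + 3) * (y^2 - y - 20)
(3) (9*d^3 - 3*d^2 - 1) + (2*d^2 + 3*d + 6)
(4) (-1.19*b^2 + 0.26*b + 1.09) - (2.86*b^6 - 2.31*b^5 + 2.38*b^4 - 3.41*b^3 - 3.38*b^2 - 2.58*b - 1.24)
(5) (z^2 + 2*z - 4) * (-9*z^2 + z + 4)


(1) = w^2 + 3*w + 1
(2) = y^4 - 5*y^3 - 13*y^2 + 77*y - 60
(3) = 9*d^3 - d^2 + 3*d + 5
(4) = -2.86*b^6 + 2.31*b^5 - 2.38*b^4 + 3.41*b^3 + 2.19*b^2 + 2.84*b + 2.33
(5) = -9*z^4 - 17*z^3 + 42*z^2 + 4*z - 16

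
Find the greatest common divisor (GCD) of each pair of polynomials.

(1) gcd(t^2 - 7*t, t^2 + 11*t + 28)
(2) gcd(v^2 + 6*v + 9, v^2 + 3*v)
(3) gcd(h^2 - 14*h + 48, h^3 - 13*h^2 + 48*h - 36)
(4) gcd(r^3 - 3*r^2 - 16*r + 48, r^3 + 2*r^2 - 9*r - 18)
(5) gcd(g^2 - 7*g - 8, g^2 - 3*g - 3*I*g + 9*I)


(1) = gcd(t*(t - 7), (t + 4)*(t + 7)) = 1
(2) = gcd((v + 3)^2, v*(v + 3)) = v + 3
(3) = gcd((h - 8)*(h - 6), (h - 6)^2*(h - 1)) = h - 6
(4) = gcd((r - 4)*(r - 3)*(r + 4), (r - 3)*(r + 2)*(r + 3)) = r - 3
(5) = 1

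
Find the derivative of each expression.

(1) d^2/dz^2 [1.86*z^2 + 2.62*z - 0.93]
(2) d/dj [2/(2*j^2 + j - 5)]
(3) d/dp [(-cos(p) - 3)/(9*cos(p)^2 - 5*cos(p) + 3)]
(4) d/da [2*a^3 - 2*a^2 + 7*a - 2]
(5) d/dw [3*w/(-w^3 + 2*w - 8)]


(1) = 3.72000000000000
(2) = 2*(-4*j - 1)/(2*j^2 + j - 5)^2
(3) = 9*(sin(p)^2 - 6*cos(p) + 1)*sin(p)/(9*cos(p)^2 - 5*cos(p) + 3)^2
(4) = 6*a^2 - 4*a + 7
(5) = 6*w^3/(w^3 - 2*w + 8)^2 - 24/(w^3 - 2*w + 8)^2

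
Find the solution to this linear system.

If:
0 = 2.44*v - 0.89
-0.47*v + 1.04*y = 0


Then:
v = 0.36
y = 0.16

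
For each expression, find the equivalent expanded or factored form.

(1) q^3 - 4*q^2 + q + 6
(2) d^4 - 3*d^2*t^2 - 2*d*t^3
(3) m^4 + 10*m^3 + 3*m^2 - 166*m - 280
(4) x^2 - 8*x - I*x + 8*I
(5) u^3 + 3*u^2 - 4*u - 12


(1) = (q - 3)*(q - 2)*(q + 1)
(2) = d*(d - 2*t)*(d + t)^2
(3) = (m - 4)*(m + 2)*(m + 5)*(m + 7)
(4) = (x - 8)*(x - I)
(5) = (u - 2)*(u + 2)*(u + 3)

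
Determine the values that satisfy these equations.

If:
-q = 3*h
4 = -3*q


Then:
h = 4/9
q = -4/3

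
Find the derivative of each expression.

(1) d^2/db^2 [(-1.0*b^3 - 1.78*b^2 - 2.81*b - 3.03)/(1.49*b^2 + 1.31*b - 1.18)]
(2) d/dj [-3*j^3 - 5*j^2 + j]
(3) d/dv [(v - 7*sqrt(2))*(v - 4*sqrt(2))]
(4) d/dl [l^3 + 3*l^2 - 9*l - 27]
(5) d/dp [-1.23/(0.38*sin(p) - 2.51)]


(1) = (-12.476798*b^3 - 49.864194*b^2 - 73.483194*b - 34.698598)/(3.307949*b^6 + 8.724993*b^5 - 0.188187*b^4 - 11.571361*b^3 + 0.149034*b^2 + 5.472132*b - 1.643032)
(2) = -9*j^2 - 10*j + 1
(3) = 2*v - 11*sqrt(2)
(4) = 3*l^2 + 6*l - 9
(5) = 0.4674*cos(p)/(0.38*sin(p) - 2.51)^2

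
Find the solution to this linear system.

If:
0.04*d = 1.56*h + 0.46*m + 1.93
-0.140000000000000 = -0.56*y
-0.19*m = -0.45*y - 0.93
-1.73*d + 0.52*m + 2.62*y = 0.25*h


Then:
d = 2.43
h = -2.79
m = 5.49
y = 0.25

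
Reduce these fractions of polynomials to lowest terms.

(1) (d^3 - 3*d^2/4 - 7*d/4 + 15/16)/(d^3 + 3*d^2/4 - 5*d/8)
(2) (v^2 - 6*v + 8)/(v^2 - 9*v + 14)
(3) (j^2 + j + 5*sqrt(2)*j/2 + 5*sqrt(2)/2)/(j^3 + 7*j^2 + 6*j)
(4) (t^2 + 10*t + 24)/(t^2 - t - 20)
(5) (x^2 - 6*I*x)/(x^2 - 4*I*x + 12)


(1) = (2*d - 3)/(2*d)
(2) = (v - 4)/(v - 7)
(3) = (2*j + 5*sqrt(2))/(2*j^2 + 12*j)
(4) = (t + 6)/(t - 5)
(5) = x/(x + 2*I)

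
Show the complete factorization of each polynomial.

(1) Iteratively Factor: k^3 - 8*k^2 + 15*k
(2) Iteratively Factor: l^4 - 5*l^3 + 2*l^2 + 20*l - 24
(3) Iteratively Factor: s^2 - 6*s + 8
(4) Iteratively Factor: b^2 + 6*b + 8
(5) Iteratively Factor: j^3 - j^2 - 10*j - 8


(1) = (k - 5)*(k^2 - 3*k) = (k - 5)*(k - 3)*(k)
(2) = (l - 3)*(l^3 - 2*l^2 - 4*l + 8) = (l - 3)*(l - 2)*(l^2 - 4) = (l - 3)*(l - 2)*(l + 2)*(l - 2)
(3) = (s - 4)*(s - 2)
(4) = (b + 4)*(b + 2)
(5) = (j - 4)*(j^2 + 3*j + 2) = (j - 4)*(j + 1)*(j + 2)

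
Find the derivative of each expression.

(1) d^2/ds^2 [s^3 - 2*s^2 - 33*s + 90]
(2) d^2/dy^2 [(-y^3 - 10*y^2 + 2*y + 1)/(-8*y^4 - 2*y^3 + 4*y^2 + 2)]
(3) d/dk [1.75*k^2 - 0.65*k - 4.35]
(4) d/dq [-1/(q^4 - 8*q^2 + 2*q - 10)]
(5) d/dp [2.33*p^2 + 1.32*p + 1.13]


(1) = 6*s - 4
(2) = 2*(8*y^9 + 240*y^8 - 24*y^7 - 66*y^6 + 15*y^5 + 282*y^4 - 2*y^3 - 54*y^2 + 6*y + 6)/(64*y^12 + 48*y^11 - 84*y^10 - 47*y^9 - 6*y^8 - 12*y^7 + 37*y^6 + 12*y^5 + 3*y^3 - 6*y^2 - 1)
(3) = 3.5*k - 0.65
(4) = 2*(2*q^3 - 8*q + 1)/(q^4 - 8*q^2 + 2*q - 10)^2
(5) = 4.66*p + 1.32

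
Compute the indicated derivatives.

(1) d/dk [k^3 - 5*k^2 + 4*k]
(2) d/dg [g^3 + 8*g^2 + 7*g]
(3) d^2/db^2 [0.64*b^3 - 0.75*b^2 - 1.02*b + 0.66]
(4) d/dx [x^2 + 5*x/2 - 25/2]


(1) = 3*k^2 - 10*k + 4
(2) = 3*g^2 + 16*g + 7
(3) = 3.84*b - 1.5
(4) = 2*x + 5/2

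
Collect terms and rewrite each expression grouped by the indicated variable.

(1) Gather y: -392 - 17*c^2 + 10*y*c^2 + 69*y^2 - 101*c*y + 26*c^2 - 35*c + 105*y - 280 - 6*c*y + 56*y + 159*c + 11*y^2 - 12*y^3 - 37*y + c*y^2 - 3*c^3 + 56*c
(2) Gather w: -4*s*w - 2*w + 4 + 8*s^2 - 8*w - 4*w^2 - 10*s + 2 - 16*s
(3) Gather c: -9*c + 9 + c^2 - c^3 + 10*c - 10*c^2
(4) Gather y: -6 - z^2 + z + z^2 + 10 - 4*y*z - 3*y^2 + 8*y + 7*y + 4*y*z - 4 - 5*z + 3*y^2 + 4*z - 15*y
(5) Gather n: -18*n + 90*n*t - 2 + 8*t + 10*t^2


(1) = -3*c^3 + 9*c^2 + 180*c - 12*y^3 + y^2*(c + 80) + y*(10*c^2 - 107*c + 124) - 672
(2) = 8*s^2 - 26*s - 4*w^2 + w*(-4*s - 10) + 6
(3) = -c^3 - 9*c^2 + c + 9
(4) = 0
(5) = n*(90*t - 18) + 10*t^2 + 8*t - 2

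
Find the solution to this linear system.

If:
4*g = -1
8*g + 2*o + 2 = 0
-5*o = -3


Then:
No Solution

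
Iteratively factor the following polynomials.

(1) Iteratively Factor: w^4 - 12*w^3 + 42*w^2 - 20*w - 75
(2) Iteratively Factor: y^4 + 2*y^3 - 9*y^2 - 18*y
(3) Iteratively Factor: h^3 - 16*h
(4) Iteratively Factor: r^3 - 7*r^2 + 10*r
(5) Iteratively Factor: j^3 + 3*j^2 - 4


(1) = (w + 1)*(w^3 - 13*w^2 + 55*w - 75) = (w - 3)*(w + 1)*(w^2 - 10*w + 25) = (w - 5)*(w - 3)*(w + 1)*(w - 5)
(2) = (y - 3)*(y^3 + 5*y^2 + 6*y) = (y - 3)*(y + 3)*(y^2 + 2*y) = (y - 3)*(y + 2)*(y + 3)*(y)
(3) = (h - 4)*(h^2 + 4*h) = h*(h - 4)*(h + 4)
(4) = (r - 2)*(r^2 - 5*r) = r*(r - 2)*(r - 5)
(5) = (j - 1)*(j^2 + 4*j + 4) = (j - 1)*(j + 2)*(j + 2)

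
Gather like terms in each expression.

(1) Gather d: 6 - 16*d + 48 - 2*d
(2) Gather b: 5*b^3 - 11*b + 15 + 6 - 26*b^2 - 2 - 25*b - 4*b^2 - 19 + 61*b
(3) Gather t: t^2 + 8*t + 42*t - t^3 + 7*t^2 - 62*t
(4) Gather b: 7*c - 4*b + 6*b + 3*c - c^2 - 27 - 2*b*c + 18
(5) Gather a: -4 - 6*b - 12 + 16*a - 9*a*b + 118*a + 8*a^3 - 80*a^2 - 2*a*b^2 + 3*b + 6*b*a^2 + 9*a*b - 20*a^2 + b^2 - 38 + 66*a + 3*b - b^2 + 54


(1) = 54 - 18*d
(2) = 5*b^3 - 30*b^2 + 25*b
(3) = -t^3 + 8*t^2 - 12*t
(4) = b*(2 - 2*c) - c^2 + 10*c - 9
(5) = 8*a^3 + a^2*(6*b - 100) + a*(200 - 2*b^2)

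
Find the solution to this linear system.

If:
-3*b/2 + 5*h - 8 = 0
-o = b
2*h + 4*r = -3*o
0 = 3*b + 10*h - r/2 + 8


Then:
b = -244/57
h = 6/19
o = 244/57
r = -64/19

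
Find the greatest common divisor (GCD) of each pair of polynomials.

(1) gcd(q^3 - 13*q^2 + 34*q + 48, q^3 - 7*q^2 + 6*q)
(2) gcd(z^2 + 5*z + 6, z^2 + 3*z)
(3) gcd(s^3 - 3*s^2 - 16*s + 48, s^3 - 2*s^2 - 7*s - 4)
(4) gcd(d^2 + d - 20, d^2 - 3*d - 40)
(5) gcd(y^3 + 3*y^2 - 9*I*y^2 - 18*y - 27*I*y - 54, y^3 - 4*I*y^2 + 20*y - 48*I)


(1) = gcd((q - 8)*(q - 6)*(q + 1), q*(q - 6)*(q - 1)) = q - 6
(2) = gcd((z + 2)*(z + 3), z*(z + 3)) = z + 3
(3) = gcd((s - 4)*(s - 3)*(s + 4), (s - 4)*(s + 1)^2) = s - 4
(4) = gcd((d - 4)*(d + 5), (d - 8)*(d + 5)) = d + 5
(5) = gcd((y + 3)*(y - 6*I)*(y - 3*I), (y - 6*I)*(y - 2*I)*(y + 4*I)) = y - 6*I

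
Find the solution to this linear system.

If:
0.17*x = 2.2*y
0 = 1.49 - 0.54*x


Then:
x = 2.76
y = 0.21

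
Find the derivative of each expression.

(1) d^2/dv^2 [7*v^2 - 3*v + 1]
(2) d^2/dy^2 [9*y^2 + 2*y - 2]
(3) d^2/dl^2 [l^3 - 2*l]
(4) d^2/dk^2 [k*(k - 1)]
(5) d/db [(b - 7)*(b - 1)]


(1) = 14
(2) = 18
(3) = 6*l
(4) = 2
(5) = 2*b - 8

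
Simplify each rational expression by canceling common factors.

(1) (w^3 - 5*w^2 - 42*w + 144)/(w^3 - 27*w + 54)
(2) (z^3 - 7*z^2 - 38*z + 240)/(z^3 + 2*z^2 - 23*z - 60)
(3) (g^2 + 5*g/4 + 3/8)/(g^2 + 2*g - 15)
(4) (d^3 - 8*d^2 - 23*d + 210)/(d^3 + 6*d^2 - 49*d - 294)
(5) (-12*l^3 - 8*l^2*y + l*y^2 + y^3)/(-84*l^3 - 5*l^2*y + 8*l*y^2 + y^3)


(1) = (w - 8)/(w - 3)
(2) = (z^2 - 2*z - 48)/(z^2 + 7*z + 12)
(3) = (8*g^2 + 10*g + 3)/(8*g^2 + 16*g - 120)
(4) = (d^2 - d - 30)/(d^2 + 13*d + 42)
(5) = (4*l^2 + 4*l*y + y^2)/(28*l^2 + 11*l*y + y^2)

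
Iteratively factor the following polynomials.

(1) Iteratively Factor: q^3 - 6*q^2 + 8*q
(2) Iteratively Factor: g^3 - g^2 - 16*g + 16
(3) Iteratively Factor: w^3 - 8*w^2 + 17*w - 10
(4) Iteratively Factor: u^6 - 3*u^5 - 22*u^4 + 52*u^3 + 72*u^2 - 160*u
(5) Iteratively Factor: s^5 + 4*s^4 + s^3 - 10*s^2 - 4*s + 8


(1) = (q - 2)*(q^2 - 4*q) = q*(q - 2)*(q - 4)
(2) = (g + 4)*(g^2 - 5*g + 4) = (g - 4)*(g + 4)*(g - 1)
(3) = (w - 2)*(w^2 - 6*w + 5) = (w - 2)*(w - 1)*(w - 5)
(4) = (u - 5)*(u^5 + 2*u^4 - 12*u^3 - 8*u^2 + 32*u) = (u - 5)*(u + 2)*(u^4 - 12*u^2 + 16*u) = (u - 5)*(u - 2)*(u + 2)*(u^3 + 2*u^2 - 8*u) = (u - 5)*(u - 2)^2*(u + 2)*(u^2 + 4*u) = u*(u - 5)*(u - 2)^2*(u + 2)*(u + 4)
(5) = (s - 1)*(s^4 + 5*s^3 + 6*s^2 - 4*s - 8) = (s - 1)*(s + 2)*(s^3 + 3*s^2 - 4) = (s - 1)^2*(s + 2)*(s^2 + 4*s + 4) = (s - 1)^2*(s + 2)^2*(s + 2)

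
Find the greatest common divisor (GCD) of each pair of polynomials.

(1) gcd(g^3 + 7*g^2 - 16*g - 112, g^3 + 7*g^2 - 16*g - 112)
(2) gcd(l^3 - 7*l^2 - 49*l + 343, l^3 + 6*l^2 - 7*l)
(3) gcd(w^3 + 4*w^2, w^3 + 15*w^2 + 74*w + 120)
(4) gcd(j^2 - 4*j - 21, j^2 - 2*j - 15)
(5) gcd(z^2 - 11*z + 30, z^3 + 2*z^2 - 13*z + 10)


(1) = g^3 + 7*g^2 - 16*g - 112
(2) = l + 7
(3) = w + 4
(4) = gcd((j - 7)*(j + 3), (j - 5)*(j + 3)) = j + 3
(5) = gcd((z - 6)*(z - 5), (z - 2)*(z - 1)*(z + 5)) = 1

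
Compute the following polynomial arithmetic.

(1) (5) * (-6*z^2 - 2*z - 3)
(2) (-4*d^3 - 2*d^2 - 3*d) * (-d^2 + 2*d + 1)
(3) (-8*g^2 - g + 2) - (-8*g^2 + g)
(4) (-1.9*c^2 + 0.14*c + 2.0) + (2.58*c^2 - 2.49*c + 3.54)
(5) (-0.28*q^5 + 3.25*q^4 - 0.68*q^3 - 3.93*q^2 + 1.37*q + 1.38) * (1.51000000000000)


(1) = -30*z^2 - 10*z - 15
(2) = 4*d^5 - 6*d^4 - 5*d^3 - 8*d^2 - 3*d
(3) = 2 - 2*g
(4) = 0.68*c^2 - 2.35*c + 5.54
(5) = -0.4228*q^5 + 4.9075*q^4 - 1.0268*q^3 - 5.9343*q^2 + 2.0687*q + 2.0838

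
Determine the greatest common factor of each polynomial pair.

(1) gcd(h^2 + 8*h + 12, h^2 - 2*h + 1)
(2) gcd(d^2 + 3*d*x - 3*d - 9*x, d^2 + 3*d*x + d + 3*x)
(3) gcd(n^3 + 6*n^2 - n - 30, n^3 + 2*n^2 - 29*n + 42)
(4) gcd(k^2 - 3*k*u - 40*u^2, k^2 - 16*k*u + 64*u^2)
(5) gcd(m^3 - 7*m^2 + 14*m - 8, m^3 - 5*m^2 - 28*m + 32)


(1) = 1
(2) = gcd((d - 3)*(d + 3*x), (d + 1)*(d + 3*x)) = d + 3*x
(3) = n - 2
(4) = gcd((k - 8*u)*(k + 5*u), (k - 8*u)^2) = -k + 8*u
(5) = m - 1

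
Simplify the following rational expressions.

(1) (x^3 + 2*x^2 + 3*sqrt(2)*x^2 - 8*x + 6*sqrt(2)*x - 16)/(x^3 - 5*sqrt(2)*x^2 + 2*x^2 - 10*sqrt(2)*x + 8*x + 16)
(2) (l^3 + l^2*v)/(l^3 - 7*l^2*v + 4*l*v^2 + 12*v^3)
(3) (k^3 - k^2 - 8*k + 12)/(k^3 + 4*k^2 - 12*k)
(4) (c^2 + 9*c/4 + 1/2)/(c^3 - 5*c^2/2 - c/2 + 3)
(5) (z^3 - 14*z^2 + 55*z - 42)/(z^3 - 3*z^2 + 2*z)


(1) = (x + 4*sqrt(2))/(x - 4*sqrt(2))
(2) = l^2/(l^2 - 8*l*v + 12*v^2)
(3) = (k^2 + k - 6)/(k^2 + 6*k)
(4) = (4*c^2 + 9*c + 2)/(4*c^3 - 10*c^2 - 2*c + 12)
(5) = (z^2 - 13*z + 42)/(z^2 - 2*z)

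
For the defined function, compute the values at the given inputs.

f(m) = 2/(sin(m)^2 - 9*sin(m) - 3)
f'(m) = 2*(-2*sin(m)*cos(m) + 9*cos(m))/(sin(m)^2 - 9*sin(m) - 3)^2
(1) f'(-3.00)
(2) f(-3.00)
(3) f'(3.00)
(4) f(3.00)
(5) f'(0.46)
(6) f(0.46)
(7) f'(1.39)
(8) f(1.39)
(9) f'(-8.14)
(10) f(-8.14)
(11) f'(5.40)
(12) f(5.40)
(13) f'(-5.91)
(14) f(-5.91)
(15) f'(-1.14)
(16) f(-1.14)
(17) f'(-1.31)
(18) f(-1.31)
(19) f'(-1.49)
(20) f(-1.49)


(1) = -6.29
(2) = -1.17
(3) = -0.96
(4) = -0.47
(5) = 0.31
(6) = -0.29
(7) = 0.02
(8) = -0.18
(9) = -0.14
(10) = 0.31
(11) = 0.65
(12) = 0.44
(13) = 0.41
(14) = -0.33
(15) = 0.25
(16) = 0.33
(17) = 0.13
(18) = 0.30
(19) = 0.04
(20) = 0.29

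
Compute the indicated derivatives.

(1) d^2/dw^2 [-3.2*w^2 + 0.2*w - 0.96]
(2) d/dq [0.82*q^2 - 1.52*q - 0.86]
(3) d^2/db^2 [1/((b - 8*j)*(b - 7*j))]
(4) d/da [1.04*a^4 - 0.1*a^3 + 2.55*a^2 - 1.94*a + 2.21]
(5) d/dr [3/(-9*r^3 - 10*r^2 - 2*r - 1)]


(1) = -6.40000000000000
(2) = 1.64*q - 1.52
(3) = 2*((b - 8*j)^2 + (b - 8*j)*(b - 7*j) + (b - 7*j)^2)/((b - 8*j)^3*(b - 7*j)^3)
(4) = 4.16*a^3 - 0.3*a^2 + 5.1*a - 1.94
(5) = 3*(27*r^2 + 20*r + 2)/(9*r^3 + 10*r^2 + 2*r + 1)^2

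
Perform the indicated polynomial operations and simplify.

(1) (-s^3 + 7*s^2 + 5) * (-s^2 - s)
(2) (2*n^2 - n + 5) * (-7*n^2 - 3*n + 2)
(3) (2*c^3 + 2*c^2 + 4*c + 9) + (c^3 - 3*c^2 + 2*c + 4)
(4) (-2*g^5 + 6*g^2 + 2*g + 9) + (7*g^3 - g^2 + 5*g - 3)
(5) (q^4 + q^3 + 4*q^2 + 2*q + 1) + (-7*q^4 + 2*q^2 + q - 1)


(1) = s^5 - 6*s^4 - 7*s^3 - 5*s^2 - 5*s
(2) = -14*n^4 + n^3 - 28*n^2 - 17*n + 10
(3) = 3*c^3 - c^2 + 6*c + 13
(4) = -2*g^5 + 7*g^3 + 5*g^2 + 7*g + 6
(5) = -6*q^4 + q^3 + 6*q^2 + 3*q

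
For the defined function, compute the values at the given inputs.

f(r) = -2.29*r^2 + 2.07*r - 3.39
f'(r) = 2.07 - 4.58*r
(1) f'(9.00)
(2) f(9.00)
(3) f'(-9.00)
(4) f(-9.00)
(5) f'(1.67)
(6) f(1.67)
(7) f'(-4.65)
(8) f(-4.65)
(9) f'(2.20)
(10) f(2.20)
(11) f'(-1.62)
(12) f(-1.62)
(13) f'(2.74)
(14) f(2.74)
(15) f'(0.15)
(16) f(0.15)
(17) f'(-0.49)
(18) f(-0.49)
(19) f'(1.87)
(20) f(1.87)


(1) = -39.15
(2) = -170.25
(3) = 43.29
(4) = -207.51
(5) = -5.58
(6) = -6.32
(7) = 23.37
(8) = -62.53
(9) = -8.01
(10) = -9.92
(11) = 9.49
(12) = -12.75
(13) = -10.48
(14) = -14.91
(15) = 1.38
(16) = -3.13
(17) = 4.31
(18) = -4.95
(19) = -6.49
(20) = -7.53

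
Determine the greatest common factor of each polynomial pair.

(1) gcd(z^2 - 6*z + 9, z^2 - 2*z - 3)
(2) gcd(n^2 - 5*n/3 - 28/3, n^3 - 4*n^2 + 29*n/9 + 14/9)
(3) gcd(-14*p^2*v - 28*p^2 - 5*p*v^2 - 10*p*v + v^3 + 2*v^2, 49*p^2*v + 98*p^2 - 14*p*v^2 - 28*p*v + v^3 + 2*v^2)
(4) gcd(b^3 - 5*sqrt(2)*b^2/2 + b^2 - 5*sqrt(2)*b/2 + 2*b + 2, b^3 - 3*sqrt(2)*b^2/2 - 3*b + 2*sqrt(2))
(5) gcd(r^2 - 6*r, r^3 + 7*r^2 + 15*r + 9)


(1) = z - 3
(2) = 1
(3) = gcd((-7*p + v)*(2*p + v)*(v + 2), (-7*p + v)^2*(v + 2)) = 7*p*v + 14*p - v^2 - 2*v
(4) = b^2 - 5*sqrt(2)*b/2 + 2
(5) = gcd(r*(r - 6), (r + 1)*(r + 3)^2) = 1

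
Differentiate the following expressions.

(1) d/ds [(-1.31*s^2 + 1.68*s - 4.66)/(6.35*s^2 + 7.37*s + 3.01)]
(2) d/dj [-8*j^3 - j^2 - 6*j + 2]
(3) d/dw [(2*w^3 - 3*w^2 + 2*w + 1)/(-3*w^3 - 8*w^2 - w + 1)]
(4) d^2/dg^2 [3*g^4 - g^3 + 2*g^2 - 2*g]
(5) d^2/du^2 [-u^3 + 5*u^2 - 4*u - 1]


(1) = (-20.3227*s^2 + 51.2958*s + 39.401)/(40.3225*s^4 + 93.599*s^3 + 92.5439*s^2 + 44.3674*s + 9.0601)
(2) = -24*j^2 - 2*j - 6
(3) = (-25*w^4 + 8*w^3 + 34*w^2 + 10*w + 3)/(9*w^6 + 48*w^5 + 70*w^4 + 10*w^3 - 15*w^2 - 2*w + 1)
(4) = 36*g^2 - 6*g + 4
(5) = 10 - 6*u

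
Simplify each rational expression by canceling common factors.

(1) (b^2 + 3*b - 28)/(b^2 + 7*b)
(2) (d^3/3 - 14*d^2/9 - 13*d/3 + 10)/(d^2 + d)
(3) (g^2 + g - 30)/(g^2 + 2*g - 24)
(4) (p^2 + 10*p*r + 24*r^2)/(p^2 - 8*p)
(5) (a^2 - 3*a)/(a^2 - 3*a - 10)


(1) = (b - 4)/b
(2) = (3*d^3 - 14*d^2 - 39*d + 90)/(9*d^2 + 9*d)
(3) = (g - 5)/(g - 4)
(4) = (p^2 + 10*p*r + 24*r^2)/(p^2 - 8*p)
(5) = (a^2 - 3*a)/(a^2 - 3*a - 10)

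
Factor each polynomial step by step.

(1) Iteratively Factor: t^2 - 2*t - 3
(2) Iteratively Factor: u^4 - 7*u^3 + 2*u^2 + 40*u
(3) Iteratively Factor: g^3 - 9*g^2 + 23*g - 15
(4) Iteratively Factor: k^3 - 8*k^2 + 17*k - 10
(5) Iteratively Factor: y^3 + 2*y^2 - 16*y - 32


(1) = (t + 1)*(t - 3)
(2) = (u + 2)*(u^3 - 9*u^2 + 20*u) = (u - 5)*(u + 2)*(u^2 - 4*u) = u*(u - 5)*(u + 2)*(u - 4)
(3) = (g - 3)*(g^2 - 6*g + 5) = (g - 5)*(g - 3)*(g - 1)
(4) = (k - 2)*(k^2 - 6*k + 5) = (k - 5)*(k - 2)*(k - 1)
(5) = (y + 4)*(y^2 - 2*y - 8) = (y + 2)*(y + 4)*(y - 4)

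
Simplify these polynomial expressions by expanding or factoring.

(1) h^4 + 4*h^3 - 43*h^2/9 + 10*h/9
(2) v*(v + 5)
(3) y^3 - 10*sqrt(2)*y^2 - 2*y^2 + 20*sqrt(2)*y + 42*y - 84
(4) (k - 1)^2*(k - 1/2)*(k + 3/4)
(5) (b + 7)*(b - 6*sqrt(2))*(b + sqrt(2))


(1) = h*(h - 2/3)*(h - 1/3)*(h + 5)
(2) = v^2 + 5*v
(3) = (y - 2)*(y - 7*sqrt(2))*(y - 3*sqrt(2))
(4) = k^4 - 7*k^3/4 + k^2/8 + k - 3/8
(5) = b^3 - 5*sqrt(2)*b^2 + 7*b^2 - 35*sqrt(2)*b - 12*b - 84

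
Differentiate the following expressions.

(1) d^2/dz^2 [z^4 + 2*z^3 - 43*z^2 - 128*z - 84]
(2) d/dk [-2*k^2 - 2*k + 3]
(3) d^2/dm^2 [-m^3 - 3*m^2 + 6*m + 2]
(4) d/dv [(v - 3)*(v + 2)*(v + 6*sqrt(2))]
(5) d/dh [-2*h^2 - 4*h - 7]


(1) = 12*z^2 + 12*z - 86
(2) = -4*k - 2
(3) = -6*m - 6
(4) = 3*v^2 - 2*v + 12*sqrt(2)*v - 6*sqrt(2) - 6
(5) = -4*h - 4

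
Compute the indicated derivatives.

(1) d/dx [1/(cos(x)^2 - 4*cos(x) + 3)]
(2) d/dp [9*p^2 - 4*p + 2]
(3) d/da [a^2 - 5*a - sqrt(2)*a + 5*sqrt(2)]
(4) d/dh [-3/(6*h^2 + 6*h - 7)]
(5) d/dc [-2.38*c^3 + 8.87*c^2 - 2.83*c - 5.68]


(1) = 2*(cos(x) - 2)*sin(x)/(cos(x)^2 - 4*cos(x) + 3)^2
(2) = 18*p - 4
(3) = 2*a - 5 - sqrt(2)
(4) = 18*(2*h + 1)/(6*h^2 + 6*h - 7)^2
(5) = -7.14*c^2 + 17.74*c - 2.83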